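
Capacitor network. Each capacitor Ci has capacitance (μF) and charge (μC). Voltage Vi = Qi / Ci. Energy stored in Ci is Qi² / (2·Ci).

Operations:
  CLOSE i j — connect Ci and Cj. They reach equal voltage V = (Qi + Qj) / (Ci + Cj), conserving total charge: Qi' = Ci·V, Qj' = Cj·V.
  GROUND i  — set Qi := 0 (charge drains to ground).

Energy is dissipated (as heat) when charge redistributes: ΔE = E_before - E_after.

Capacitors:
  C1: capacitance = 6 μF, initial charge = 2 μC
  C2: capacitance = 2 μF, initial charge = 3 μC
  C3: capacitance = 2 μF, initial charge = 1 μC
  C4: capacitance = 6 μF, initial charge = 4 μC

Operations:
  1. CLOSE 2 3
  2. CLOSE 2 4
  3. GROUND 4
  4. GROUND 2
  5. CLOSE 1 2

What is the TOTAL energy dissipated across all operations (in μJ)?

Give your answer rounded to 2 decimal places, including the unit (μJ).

Answer: 2.92 μJ

Derivation:
Initial: C1(6μF, Q=2μC, V=0.33V), C2(2μF, Q=3μC, V=1.50V), C3(2μF, Q=1μC, V=0.50V), C4(6μF, Q=4μC, V=0.67V)
Op 1: CLOSE 2-3: Q_total=4.00, C_total=4.00, V=1.00; Q2=2.00, Q3=2.00; dissipated=0.500
Op 2: CLOSE 2-4: Q_total=6.00, C_total=8.00, V=0.75; Q2=1.50, Q4=4.50; dissipated=0.083
Op 3: GROUND 4: Q4=0; energy lost=1.688
Op 4: GROUND 2: Q2=0; energy lost=0.562
Op 5: CLOSE 1-2: Q_total=2.00, C_total=8.00, V=0.25; Q1=1.50, Q2=0.50; dissipated=0.083
Total dissipated: 2.917 μJ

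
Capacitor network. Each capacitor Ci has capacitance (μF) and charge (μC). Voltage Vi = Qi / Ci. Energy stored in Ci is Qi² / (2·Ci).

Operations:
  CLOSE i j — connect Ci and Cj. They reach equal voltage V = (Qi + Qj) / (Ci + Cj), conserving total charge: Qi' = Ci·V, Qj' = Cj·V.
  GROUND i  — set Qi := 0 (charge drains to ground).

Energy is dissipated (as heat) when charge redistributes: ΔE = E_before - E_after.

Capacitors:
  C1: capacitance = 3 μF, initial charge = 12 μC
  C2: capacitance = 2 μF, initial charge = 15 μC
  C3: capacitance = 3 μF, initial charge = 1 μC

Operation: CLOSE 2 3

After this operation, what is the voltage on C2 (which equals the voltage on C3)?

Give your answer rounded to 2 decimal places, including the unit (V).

Answer: 3.20 V

Derivation:
Initial: C1(3μF, Q=12μC, V=4.00V), C2(2μF, Q=15μC, V=7.50V), C3(3μF, Q=1μC, V=0.33V)
Op 1: CLOSE 2-3: Q_total=16.00, C_total=5.00, V=3.20; Q2=6.40, Q3=9.60; dissipated=30.817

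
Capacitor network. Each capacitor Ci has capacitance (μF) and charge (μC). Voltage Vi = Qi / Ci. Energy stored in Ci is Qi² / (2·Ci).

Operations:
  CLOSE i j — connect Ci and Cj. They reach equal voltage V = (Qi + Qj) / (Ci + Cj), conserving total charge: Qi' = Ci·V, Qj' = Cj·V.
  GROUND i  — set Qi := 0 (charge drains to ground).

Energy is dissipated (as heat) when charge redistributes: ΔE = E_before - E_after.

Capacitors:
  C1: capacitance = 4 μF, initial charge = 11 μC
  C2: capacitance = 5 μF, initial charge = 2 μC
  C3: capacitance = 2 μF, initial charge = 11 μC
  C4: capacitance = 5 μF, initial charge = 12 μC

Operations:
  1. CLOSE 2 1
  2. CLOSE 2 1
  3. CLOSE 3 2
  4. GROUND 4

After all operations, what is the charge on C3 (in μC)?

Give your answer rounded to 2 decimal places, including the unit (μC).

Answer: 5.21 μC

Derivation:
Initial: C1(4μF, Q=11μC, V=2.75V), C2(5μF, Q=2μC, V=0.40V), C3(2μF, Q=11μC, V=5.50V), C4(5μF, Q=12μC, V=2.40V)
Op 1: CLOSE 2-1: Q_total=13.00, C_total=9.00, V=1.44; Q2=7.22, Q1=5.78; dissipated=6.136
Op 2: CLOSE 2-1: Q_total=13.00, C_total=9.00, V=1.44; Q2=7.22, Q1=5.78; dissipated=0.000
Op 3: CLOSE 3-2: Q_total=18.22, C_total=7.00, V=2.60; Q3=5.21, Q2=13.02; dissipated=11.748
Op 4: GROUND 4: Q4=0; energy lost=14.400
Final charges: Q1=5.78, Q2=13.02, Q3=5.21, Q4=0.00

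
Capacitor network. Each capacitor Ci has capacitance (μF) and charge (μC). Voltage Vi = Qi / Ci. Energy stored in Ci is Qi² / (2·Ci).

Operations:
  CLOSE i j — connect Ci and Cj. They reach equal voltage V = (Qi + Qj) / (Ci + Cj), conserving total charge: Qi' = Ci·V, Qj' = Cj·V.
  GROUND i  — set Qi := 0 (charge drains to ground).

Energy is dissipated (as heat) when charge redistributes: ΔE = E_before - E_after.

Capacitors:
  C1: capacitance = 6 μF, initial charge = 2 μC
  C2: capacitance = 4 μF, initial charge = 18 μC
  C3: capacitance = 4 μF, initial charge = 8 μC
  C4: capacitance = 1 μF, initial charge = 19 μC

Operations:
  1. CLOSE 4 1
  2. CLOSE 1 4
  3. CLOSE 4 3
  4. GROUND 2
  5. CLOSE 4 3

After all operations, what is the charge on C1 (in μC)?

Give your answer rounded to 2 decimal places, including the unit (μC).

Answer: 18.00 μC

Derivation:
Initial: C1(6μF, Q=2μC, V=0.33V), C2(4μF, Q=18μC, V=4.50V), C3(4μF, Q=8μC, V=2.00V), C4(1μF, Q=19μC, V=19.00V)
Op 1: CLOSE 4-1: Q_total=21.00, C_total=7.00, V=3.00; Q4=3.00, Q1=18.00; dissipated=149.333
Op 2: CLOSE 1-4: Q_total=21.00, C_total=7.00, V=3.00; Q1=18.00, Q4=3.00; dissipated=0.000
Op 3: CLOSE 4-3: Q_total=11.00, C_total=5.00, V=2.20; Q4=2.20, Q3=8.80; dissipated=0.400
Op 4: GROUND 2: Q2=0; energy lost=40.500
Op 5: CLOSE 4-3: Q_total=11.00, C_total=5.00, V=2.20; Q4=2.20, Q3=8.80; dissipated=0.000
Final charges: Q1=18.00, Q2=0.00, Q3=8.80, Q4=2.20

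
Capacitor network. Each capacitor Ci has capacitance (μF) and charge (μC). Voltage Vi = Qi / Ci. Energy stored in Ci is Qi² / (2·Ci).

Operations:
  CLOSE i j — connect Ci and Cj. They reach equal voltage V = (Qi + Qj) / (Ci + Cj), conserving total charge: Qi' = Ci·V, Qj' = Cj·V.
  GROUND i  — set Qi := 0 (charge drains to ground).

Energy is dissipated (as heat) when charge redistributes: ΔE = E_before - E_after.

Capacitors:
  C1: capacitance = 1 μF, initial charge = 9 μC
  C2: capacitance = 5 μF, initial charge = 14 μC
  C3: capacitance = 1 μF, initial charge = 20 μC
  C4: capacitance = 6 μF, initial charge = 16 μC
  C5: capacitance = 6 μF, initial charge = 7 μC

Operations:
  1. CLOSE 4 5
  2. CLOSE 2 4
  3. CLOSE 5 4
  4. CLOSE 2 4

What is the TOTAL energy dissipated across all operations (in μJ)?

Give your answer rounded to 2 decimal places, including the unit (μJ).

Initial: C1(1μF, Q=9μC, V=9.00V), C2(5μF, Q=14μC, V=2.80V), C3(1μF, Q=20μC, V=20.00V), C4(6μF, Q=16μC, V=2.67V), C5(6μF, Q=7μC, V=1.17V)
Op 1: CLOSE 4-5: Q_total=23.00, C_total=12.00, V=1.92; Q4=11.50, Q5=11.50; dissipated=3.375
Op 2: CLOSE 2-4: Q_total=25.50, C_total=11.00, V=2.32; Q2=11.59, Q4=13.91; dissipated=1.064
Op 3: CLOSE 5-4: Q_total=25.41, C_total=12.00, V=2.12; Q5=12.70, Q4=12.70; dissipated=0.242
Op 4: CLOSE 2-4: Q_total=24.30, C_total=11.00, V=2.21; Q2=11.04, Q4=13.25; dissipated=0.055
Total dissipated: 4.736 μJ

Answer: 4.74 μJ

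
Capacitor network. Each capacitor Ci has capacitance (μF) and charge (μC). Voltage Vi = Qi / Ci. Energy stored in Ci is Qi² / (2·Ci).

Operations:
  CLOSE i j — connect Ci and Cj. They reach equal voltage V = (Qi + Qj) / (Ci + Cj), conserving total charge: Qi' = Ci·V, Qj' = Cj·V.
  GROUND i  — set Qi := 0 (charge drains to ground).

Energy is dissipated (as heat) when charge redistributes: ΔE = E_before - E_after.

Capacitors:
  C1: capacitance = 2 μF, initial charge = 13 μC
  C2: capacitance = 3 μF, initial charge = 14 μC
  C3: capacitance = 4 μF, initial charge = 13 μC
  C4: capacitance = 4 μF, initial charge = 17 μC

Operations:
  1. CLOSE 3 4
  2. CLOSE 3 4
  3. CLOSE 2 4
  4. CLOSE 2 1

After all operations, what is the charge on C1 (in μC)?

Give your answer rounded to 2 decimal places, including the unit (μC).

Answer: 10.17 μC

Derivation:
Initial: C1(2μF, Q=13μC, V=6.50V), C2(3μF, Q=14μC, V=4.67V), C3(4μF, Q=13μC, V=3.25V), C4(4μF, Q=17μC, V=4.25V)
Op 1: CLOSE 3-4: Q_total=30.00, C_total=8.00, V=3.75; Q3=15.00, Q4=15.00; dissipated=1.000
Op 2: CLOSE 3-4: Q_total=30.00, C_total=8.00, V=3.75; Q3=15.00, Q4=15.00; dissipated=0.000
Op 3: CLOSE 2-4: Q_total=29.00, C_total=7.00, V=4.14; Q2=12.43, Q4=16.57; dissipated=0.720
Op 4: CLOSE 2-1: Q_total=25.43, C_total=5.00, V=5.09; Q2=15.26, Q1=10.17; dissipated=3.334
Final charges: Q1=10.17, Q2=15.26, Q3=15.00, Q4=16.57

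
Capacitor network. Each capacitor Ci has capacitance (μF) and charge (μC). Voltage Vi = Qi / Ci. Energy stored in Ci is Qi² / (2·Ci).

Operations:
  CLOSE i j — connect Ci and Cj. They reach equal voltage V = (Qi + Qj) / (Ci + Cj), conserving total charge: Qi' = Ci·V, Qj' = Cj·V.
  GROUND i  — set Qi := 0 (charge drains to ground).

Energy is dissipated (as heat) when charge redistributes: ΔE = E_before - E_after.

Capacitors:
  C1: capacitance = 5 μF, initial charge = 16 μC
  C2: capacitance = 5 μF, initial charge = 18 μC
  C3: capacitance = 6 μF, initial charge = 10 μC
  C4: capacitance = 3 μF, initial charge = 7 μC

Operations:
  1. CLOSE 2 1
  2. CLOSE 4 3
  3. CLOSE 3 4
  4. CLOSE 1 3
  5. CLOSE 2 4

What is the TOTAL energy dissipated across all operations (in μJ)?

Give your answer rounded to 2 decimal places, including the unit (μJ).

Initial: C1(5μF, Q=16μC, V=3.20V), C2(5μF, Q=18μC, V=3.60V), C3(6μF, Q=10μC, V=1.67V), C4(3μF, Q=7μC, V=2.33V)
Op 1: CLOSE 2-1: Q_total=34.00, C_total=10.00, V=3.40; Q2=17.00, Q1=17.00; dissipated=0.200
Op 2: CLOSE 4-3: Q_total=17.00, C_total=9.00, V=1.89; Q4=5.67, Q3=11.33; dissipated=0.444
Op 3: CLOSE 3-4: Q_total=17.00, C_total=9.00, V=1.89; Q3=11.33, Q4=5.67; dissipated=0.000
Op 4: CLOSE 1-3: Q_total=28.33, C_total=11.00, V=2.58; Q1=12.88, Q3=15.45; dissipated=3.114
Op 5: CLOSE 2-4: Q_total=22.67, C_total=8.00, V=2.83; Q2=14.17, Q4=8.50; dissipated=2.141
Total dissipated: 5.899 μJ

Answer: 5.90 μJ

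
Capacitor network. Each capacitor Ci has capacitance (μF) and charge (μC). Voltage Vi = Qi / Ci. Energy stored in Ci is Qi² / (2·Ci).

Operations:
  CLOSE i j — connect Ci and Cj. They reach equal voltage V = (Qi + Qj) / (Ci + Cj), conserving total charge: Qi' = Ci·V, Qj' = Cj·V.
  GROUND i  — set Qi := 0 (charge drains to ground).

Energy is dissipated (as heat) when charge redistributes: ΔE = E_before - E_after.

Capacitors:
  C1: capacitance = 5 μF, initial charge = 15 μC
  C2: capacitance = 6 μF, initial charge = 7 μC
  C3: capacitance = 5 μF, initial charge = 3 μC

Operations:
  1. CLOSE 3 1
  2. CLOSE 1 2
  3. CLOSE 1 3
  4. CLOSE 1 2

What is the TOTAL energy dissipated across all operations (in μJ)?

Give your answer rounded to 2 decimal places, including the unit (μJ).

Initial: C1(5μF, Q=15μC, V=3.00V), C2(6μF, Q=7μC, V=1.17V), C3(5μF, Q=3μC, V=0.60V)
Op 1: CLOSE 3-1: Q_total=18.00, C_total=10.00, V=1.80; Q3=9.00, Q1=9.00; dissipated=7.200
Op 2: CLOSE 1-2: Q_total=16.00, C_total=11.00, V=1.45; Q1=7.27, Q2=8.73; dissipated=0.547
Op 3: CLOSE 1-3: Q_total=16.27, C_total=10.00, V=1.63; Q1=8.14, Q3=8.14; dissipated=0.149
Op 4: CLOSE 1-2: Q_total=16.86, C_total=11.00, V=1.53; Q1=7.67, Q2=9.20; dissipated=0.041
Total dissipated: 7.937 μJ

Answer: 7.94 μJ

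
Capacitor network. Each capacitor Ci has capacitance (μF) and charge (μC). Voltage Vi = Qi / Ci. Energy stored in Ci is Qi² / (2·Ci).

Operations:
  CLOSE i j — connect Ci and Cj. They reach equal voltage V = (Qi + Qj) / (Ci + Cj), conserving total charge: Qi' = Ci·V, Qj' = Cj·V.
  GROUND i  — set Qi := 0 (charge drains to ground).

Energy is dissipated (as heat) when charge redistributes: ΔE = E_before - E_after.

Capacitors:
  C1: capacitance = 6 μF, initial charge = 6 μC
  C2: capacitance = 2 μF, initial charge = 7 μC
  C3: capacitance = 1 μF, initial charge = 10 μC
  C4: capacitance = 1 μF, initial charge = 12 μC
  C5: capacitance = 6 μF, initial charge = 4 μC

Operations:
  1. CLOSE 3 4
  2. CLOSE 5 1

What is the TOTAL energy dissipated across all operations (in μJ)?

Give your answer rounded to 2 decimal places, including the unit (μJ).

Initial: C1(6μF, Q=6μC, V=1.00V), C2(2μF, Q=7μC, V=3.50V), C3(1μF, Q=10μC, V=10.00V), C4(1μF, Q=12μC, V=12.00V), C5(6μF, Q=4μC, V=0.67V)
Op 1: CLOSE 3-4: Q_total=22.00, C_total=2.00, V=11.00; Q3=11.00, Q4=11.00; dissipated=1.000
Op 2: CLOSE 5-1: Q_total=10.00, C_total=12.00, V=0.83; Q5=5.00, Q1=5.00; dissipated=0.167
Total dissipated: 1.167 μJ

Answer: 1.17 μJ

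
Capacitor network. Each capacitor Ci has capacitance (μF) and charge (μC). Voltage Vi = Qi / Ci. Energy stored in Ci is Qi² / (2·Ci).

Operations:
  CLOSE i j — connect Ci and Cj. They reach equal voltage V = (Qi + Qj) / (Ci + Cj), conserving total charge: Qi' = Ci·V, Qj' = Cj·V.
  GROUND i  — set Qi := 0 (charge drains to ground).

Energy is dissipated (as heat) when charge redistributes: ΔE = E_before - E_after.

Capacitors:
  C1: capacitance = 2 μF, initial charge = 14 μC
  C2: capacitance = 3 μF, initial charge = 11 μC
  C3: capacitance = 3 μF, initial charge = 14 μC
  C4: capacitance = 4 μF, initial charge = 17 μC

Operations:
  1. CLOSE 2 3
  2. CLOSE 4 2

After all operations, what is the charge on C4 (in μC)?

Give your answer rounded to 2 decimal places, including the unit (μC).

Initial: C1(2μF, Q=14μC, V=7.00V), C2(3μF, Q=11μC, V=3.67V), C3(3μF, Q=14μC, V=4.67V), C4(4μF, Q=17μC, V=4.25V)
Op 1: CLOSE 2-3: Q_total=25.00, C_total=6.00, V=4.17; Q2=12.50, Q3=12.50; dissipated=0.750
Op 2: CLOSE 4-2: Q_total=29.50, C_total=7.00, V=4.21; Q4=16.86, Q2=12.64; dissipated=0.006
Final charges: Q1=14.00, Q2=12.64, Q3=12.50, Q4=16.86

Answer: 16.86 μC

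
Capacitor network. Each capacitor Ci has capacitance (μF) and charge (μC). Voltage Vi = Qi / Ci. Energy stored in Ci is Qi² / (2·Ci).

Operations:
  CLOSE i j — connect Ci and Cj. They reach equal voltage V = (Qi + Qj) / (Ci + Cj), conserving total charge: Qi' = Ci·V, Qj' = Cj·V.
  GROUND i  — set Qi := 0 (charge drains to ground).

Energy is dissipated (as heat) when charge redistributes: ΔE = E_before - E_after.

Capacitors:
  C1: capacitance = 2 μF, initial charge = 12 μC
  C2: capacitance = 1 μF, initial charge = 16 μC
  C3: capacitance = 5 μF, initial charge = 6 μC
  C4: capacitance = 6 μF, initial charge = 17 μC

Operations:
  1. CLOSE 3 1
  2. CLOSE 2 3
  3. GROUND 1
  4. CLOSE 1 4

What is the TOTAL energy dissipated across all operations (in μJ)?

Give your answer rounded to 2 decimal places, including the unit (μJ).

Initial: C1(2μF, Q=12μC, V=6.00V), C2(1μF, Q=16μC, V=16.00V), C3(5μF, Q=6μC, V=1.20V), C4(6μF, Q=17μC, V=2.83V)
Op 1: CLOSE 3-1: Q_total=18.00, C_total=7.00, V=2.57; Q3=12.86, Q1=5.14; dissipated=16.457
Op 2: CLOSE 2-3: Q_total=28.86, C_total=6.00, V=4.81; Q2=4.81, Q3=24.05; dissipated=75.136
Op 3: GROUND 1: Q1=0; energy lost=6.612
Op 4: CLOSE 1-4: Q_total=17.00, C_total=8.00, V=2.12; Q1=4.25, Q4=12.75; dissipated=6.021
Total dissipated: 104.226 μJ

Answer: 104.23 μJ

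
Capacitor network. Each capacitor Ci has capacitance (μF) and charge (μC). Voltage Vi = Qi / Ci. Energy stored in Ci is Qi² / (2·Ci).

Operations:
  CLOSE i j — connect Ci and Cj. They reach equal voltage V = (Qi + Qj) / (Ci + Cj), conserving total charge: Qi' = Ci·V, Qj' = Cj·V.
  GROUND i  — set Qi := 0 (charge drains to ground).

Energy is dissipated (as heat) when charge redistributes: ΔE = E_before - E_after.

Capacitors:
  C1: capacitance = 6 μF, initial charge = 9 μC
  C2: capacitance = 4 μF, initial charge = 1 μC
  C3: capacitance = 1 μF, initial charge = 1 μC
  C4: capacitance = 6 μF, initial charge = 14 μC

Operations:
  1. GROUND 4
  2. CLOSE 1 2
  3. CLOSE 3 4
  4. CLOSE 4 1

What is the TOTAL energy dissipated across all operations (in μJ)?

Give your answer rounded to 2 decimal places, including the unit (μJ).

Answer: 19.74 μJ

Derivation:
Initial: C1(6μF, Q=9μC, V=1.50V), C2(4μF, Q=1μC, V=0.25V), C3(1μF, Q=1μC, V=1.00V), C4(6μF, Q=14μC, V=2.33V)
Op 1: GROUND 4: Q4=0; energy lost=16.333
Op 2: CLOSE 1-2: Q_total=10.00, C_total=10.00, V=1.00; Q1=6.00, Q2=4.00; dissipated=1.875
Op 3: CLOSE 3-4: Q_total=1.00, C_total=7.00, V=0.14; Q3=0.14, Q4=0.86; dissipated=0.429
Op 4: CLOSE 4-1: Q_total=6.86, C_total=12.00, V=0.57; Q4=3.43, Q1=3.43; dissipated=1.102
Total dissipated: 19.739 μJ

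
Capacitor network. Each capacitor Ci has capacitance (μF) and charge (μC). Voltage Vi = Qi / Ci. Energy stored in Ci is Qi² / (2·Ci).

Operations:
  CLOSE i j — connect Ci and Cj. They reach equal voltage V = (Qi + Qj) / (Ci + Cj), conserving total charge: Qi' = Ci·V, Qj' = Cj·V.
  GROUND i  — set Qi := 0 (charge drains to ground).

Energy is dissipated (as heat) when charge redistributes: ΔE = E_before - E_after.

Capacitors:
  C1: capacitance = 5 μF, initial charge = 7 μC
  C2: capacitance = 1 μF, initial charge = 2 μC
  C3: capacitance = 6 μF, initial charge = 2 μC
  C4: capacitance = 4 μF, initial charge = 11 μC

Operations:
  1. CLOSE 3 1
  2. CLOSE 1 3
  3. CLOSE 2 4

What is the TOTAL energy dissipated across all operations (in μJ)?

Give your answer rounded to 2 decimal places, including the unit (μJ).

Answer: 1.78 μJ

Derivation:
Initial: C1(5μF, Q=7μC, V=1.40V), C2(1μF, Q=2μC, V=2.00V), C3(6μF, Q=2μC, V=0.33V), C4(4μF, Q=11μC, V=2.75V)
Op 1: CLOSE 3-1: Q_total=9.00, C_total=11.00, V=0.82; Q3=4.91, Q1=4.09; dissipated=1.552
Op 2: CLOSE 1-3: Q_total=9.00, C_total=11.00, V=0.82; Q1=4.09, Q3=4.91; dissipated=0.000
Op 3: CLOSE 2-4: Q_total=13.00, C_total=5.00, V=2.60; Q2=2.60, Q4=10.40; dissipated=0.225
Total dissipated: 1.777 μJ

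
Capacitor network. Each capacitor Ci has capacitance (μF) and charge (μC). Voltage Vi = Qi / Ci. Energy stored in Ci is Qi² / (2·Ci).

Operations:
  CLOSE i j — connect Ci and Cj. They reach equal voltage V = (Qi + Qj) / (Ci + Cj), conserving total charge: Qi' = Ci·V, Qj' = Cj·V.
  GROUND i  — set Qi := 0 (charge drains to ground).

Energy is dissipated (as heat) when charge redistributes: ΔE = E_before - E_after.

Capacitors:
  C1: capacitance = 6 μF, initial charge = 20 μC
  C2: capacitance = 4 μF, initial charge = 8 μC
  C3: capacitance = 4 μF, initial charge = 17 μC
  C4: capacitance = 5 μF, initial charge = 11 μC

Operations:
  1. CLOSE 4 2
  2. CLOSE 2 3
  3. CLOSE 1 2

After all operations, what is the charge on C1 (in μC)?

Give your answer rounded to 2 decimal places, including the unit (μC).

Answer: 19.63 μC

Derivation:
Initial: C1(6μF, Q=20μC, V=3.33V), C2(4μF, Q=8μC, V=2.00V), C3(4μF, Q=17μC, V=4.25V), C4(5μF, Q=11μC, V=2.20V)
Op 1: CLOSE 4-2: Q_total=19.00, C_total=9.00, V=2.11; Q4=10.56, Q2=8.44; dissipated=0.044
Op 2: CLOSE 2-3: Q_total=25.44, C_total=8.00, V=3.18; Q2=12.72, Q3=12.72; dissipated=4.575
Op 3: CLOSE 1-2: Q_total=32.72, C_total=10.00, V=3.27; Q1=19.63, Q2=13.09; dissipated=0.028
Final charges: Q1=19.63, Q2=13.09, Q3=12.72, Q4=10.56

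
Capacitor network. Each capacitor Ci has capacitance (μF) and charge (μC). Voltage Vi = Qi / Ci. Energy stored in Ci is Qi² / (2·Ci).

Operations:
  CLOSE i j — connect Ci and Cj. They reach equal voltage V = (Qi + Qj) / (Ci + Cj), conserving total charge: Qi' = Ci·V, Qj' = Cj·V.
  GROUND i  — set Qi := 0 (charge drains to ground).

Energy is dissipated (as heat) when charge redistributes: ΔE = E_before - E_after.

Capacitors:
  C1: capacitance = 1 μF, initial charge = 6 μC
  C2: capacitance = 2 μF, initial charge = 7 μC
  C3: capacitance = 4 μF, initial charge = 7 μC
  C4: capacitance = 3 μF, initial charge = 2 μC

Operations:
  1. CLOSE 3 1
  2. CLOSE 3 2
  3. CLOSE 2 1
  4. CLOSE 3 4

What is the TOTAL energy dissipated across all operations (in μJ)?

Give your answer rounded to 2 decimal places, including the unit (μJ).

Initial: C1(1μF, Q=6μC, V=6.00V), C2(2μF, Q=7μC, V=3.50V), C3(4μF, Q=7μC, V=1.75V), C4(3μF, Q=2μC, V=0.67V)
Op 1: CLOSE 3-1: Q_total=13.00, C_total=5.00, V=2.60; Q3=10.40, Q1=2.60; dissipated=7.225
Op 2: CLOSE 3-2: Q_total=17.40, C_total=6.00, V=2.90; Q3=11.60, Q2=5.80; dissipated=0.540
Op 3: CLOSE 2-1: Q_total=8.40, C_total=3.00, V=2.80; Q2=5.60, Q1=2.80; dissipated=0.030
Op 4: CLOSE 3-4: Q_total=13.60, C_total=7.00, V=1.94; Q3=7.77, Q4=5.83; dissipated=4.275
Total dissipated: 12.070 μJ

Answer: 12.07 μJ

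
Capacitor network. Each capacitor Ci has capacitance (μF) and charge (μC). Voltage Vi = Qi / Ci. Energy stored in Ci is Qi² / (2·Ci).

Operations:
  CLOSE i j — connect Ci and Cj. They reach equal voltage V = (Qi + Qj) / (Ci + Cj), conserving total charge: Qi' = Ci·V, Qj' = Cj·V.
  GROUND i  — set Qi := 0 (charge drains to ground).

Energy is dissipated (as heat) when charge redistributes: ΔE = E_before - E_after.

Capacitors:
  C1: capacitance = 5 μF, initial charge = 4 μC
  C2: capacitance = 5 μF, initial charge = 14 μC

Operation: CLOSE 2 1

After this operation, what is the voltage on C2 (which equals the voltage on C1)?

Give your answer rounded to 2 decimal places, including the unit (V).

Answer: 1.80 V

Derivation:
Initial: C1(5μF, Q=4μC, V=0.80V), C2(5μF, Q=14μC, V=2.80V)
Op 1: CLOSE 2-1: Q_total=18.00, C_total=10.00, V=1.80; Q2=9.00, Q1=9.00; dissipated=5.000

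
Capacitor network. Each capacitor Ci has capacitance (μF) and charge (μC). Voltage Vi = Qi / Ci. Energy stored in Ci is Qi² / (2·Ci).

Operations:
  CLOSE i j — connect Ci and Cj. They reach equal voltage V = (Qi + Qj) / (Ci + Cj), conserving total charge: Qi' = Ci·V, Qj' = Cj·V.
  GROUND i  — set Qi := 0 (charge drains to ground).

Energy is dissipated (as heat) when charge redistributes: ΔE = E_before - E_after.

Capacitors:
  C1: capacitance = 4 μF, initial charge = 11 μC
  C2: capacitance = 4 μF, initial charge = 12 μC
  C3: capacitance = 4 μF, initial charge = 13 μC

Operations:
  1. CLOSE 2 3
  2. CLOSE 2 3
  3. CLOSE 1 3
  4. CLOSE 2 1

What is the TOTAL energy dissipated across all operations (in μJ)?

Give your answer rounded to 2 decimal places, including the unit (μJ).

Answer: 0.24 μJ

Derivation:
Initial: C1(4μF, Q=11μC, V=2.75V), C2(4μF, Q=12μC, V=3.00V), C3(4μF, Q=13μC, V=3.25V)
Op 1: CLOSE 2-3: Q_total=25.00, C_total=8.00, V=3.12; Q2=12.50, Q3=12.50; dissipated=0.062
Op 2: CLOSE 2-3: Q_total=25.00, C_total=8.00, V=3.12; Q2=12.50, Q3=12.50; dissipated=0.000
Op 3: CLOSE 1-3: Q_total=23.50, C_total=8.00, V=2.94; Q1=11.75, Q3=11.75; dissipated=0.141
Op 4: CLOSE 2-1: Q_total=24.25, C_total=8.00, V=3.03; Q2=12.12, Q1=12.12; dissipated=0.035
Total dissipated: 0.238 μJ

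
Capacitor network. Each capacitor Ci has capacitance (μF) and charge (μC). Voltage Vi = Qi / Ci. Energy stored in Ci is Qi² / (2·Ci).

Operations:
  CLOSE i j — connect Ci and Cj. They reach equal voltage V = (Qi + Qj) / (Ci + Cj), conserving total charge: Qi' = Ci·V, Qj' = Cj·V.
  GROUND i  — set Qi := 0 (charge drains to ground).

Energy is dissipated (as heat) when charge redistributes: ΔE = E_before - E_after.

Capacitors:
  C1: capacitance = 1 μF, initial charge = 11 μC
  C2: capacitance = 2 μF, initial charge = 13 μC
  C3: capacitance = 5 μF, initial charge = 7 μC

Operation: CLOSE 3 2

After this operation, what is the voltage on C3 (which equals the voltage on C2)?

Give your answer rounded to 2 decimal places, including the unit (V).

Initial: C1(1μF, Q=11μC, V=11.00V), C2(2μF, Q=13μC, V=6.50V), C3(5μF, Q=7μC, V=1.40V)
Op 1: CLOSE 3-2: Q_total=20.00, C_total=7.00, V=2.86; Q3=14.29, Q2=5.71; dissipated=18.579

Answer: 2.86 V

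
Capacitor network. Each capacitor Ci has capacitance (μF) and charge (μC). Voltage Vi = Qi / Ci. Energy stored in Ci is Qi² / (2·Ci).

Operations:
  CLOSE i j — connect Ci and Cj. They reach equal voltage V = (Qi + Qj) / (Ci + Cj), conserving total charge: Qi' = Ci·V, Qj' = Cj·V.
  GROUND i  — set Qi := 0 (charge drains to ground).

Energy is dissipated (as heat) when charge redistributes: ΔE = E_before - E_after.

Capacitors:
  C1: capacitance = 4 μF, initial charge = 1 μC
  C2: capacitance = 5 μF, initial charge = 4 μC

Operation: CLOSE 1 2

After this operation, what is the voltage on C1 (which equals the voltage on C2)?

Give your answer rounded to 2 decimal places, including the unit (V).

Initial: C1(4μF, Q=1μC, V=0.25V), C2(5μF, Q=4μC, V=0.80V)
Op 1: CLOSE 1-2: Q_total=5.00, C_total=9.00, V=0.56; Q1=2.22, Q2=2.78; dissipated=0.336

Answer: 0.56 V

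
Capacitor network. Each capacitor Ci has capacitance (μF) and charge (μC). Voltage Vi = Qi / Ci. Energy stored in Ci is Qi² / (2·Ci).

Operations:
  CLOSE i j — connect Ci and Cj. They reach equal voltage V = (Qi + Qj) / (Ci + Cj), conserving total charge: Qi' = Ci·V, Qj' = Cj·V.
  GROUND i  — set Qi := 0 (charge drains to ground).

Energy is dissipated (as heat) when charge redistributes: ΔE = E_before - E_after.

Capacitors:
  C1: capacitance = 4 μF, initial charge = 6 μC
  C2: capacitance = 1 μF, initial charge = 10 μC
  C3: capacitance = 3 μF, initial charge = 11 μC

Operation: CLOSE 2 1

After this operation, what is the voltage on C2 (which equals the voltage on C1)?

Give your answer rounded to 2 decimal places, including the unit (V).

Answer: 3.20 V

Derivation:
Initial: C1(4μF, Q=6μC, V=1.50V), C2(1μF, Q=10μC, V=10.00V), C3(3μF, Q=11μC, V=3.67V)
Op 1: CLOSE 2-1: Q_total=16.00, C_total=5.00, V=3.20; Q2=3.20, Q1=12.80; dissipated=28.900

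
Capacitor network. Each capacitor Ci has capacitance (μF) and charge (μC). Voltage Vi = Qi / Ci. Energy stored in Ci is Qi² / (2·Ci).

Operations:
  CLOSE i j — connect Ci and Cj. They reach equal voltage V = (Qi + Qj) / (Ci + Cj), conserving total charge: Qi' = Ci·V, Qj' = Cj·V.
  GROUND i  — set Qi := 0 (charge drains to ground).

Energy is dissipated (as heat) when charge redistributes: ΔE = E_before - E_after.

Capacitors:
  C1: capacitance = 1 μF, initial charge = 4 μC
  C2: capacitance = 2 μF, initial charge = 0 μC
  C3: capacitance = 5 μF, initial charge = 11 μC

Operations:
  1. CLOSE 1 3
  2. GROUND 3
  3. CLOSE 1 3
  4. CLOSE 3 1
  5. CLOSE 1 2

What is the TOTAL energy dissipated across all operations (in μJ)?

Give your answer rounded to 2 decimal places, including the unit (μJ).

Initial: C1(1μF, Q=4μC, V=4.00V), C2(2μF, Q=0μC, V=0.00V), C3(5μF, Q=11μC, V=2.20V)
Op 1: CLOSE 1-3: Q_total=15.00, C_total=6.00, V=2.50; Q1=2.50, Q3=12.50; dissipated=1.350
Op 2: GROUND 3: Q3=0; energy lost=15.625
Op 3: CLOSE 1-3: Q_total=2.50, C_total=6.00, V=0.42; Q1=0.42, Q3=2.08; dissipated=2.604
Op 4: CLOSE 3-1: Q_total=2.50, C_total=6.00, V=0.42; Q3=2.08, Q1=0.42; dissipated=0.000
Op 5: CLOSE 1-2: Q_total=0.42, C_total=3.00, V=0.14; Q1=0.14, Q2=0.28; dissipated=0.058
Total dissipated: 19.637 μJ

Answer: 19.64 μJ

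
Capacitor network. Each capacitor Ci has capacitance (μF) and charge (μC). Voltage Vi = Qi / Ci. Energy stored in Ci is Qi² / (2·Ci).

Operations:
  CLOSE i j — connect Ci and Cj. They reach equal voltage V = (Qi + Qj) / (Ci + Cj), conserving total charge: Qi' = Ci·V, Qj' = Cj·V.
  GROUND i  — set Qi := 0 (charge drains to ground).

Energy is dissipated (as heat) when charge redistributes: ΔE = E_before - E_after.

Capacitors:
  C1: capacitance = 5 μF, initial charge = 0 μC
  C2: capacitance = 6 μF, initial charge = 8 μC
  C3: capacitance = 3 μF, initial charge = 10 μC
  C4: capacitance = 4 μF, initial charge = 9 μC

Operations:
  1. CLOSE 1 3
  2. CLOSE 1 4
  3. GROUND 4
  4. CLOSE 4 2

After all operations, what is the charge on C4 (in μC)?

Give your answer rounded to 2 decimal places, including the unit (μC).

Initial: C1(5μF, Q=0μC, V=0.00V), C2(6μF, Q=8μC, V=1.33V), C3(3μF, Q=10μC, V=3.33V), C4(4μF, Q=9μC, V=2.25V)
Op 1: CLOSE 1-3: Q_total=10.00, C_total=8.00, V=1.25; Q1=6.25, Q3=3.75; dissipated=10.417
Op 2: CLOSE 1-4: Q_total=15.25, C_total=9.00, V=1.69; Q1=8.47, Q4=6.78; dissipated=1.111
Op 3: GROUND 4: Q4=0; energy lost=5.742
Op 4: CLOSE 4-2: Q_total=8.00, C_total=10.00, V=0.80; Q4=3.20, Q2=4.80; dissipated=2.133
Final charges: Q1=8.47, Q2=4.80, Q3=3.75, Q4=3.20

Answer: 3.20 μC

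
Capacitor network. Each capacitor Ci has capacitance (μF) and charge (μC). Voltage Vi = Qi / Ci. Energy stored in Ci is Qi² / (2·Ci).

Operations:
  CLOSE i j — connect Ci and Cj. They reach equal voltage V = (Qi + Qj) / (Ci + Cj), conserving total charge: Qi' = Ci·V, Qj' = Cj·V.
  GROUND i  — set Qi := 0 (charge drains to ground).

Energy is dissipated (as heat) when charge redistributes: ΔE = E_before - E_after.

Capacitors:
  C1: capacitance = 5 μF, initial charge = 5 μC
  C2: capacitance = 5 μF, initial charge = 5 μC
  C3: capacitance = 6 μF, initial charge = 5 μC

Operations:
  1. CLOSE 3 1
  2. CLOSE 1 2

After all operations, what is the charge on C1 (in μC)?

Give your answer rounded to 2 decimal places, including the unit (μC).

Initial: C1(5μF, Q=5μC, V=1.00V), C2(5μF, Q=5μC, V=1.00V), C3(6μF, Q=5μC, V=0.83V)
Op 1: CLOSE 3-1: Q_total=10.00, C_total=11.00, V=0.91; Q3=5.45, Q1=4.55; dissipated=0.038
Op 2: CLOSE 1-2: Q_total=9.55, C_total=10.00, V=0.95; Q1=4.77, Q2=4.77; dissipated=0.010
Final charges: Q1=4.77, Q2=4.77, Q3=5.45

Answer: 4.77 μC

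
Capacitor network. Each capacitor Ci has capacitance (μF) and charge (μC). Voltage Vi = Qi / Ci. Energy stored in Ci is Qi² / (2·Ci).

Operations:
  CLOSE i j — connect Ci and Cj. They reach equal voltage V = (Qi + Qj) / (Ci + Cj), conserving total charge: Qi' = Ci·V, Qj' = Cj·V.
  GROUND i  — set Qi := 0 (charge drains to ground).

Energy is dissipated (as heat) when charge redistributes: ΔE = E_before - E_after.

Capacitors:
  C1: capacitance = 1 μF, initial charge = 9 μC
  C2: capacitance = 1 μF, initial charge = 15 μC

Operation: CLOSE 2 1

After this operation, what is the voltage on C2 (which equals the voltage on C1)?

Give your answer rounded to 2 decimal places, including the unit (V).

Initial: C1(1μF, Q=9μC, V=9.00V), C2(1μF, Q=15μC, V=15.00V)
Op 1: CLOSE 2-1: Q_total=24.00, C_total=2.00, V=12.00; Q2=12.00, Q1=12.00; dissipated=9.000

Answer: 12.00 V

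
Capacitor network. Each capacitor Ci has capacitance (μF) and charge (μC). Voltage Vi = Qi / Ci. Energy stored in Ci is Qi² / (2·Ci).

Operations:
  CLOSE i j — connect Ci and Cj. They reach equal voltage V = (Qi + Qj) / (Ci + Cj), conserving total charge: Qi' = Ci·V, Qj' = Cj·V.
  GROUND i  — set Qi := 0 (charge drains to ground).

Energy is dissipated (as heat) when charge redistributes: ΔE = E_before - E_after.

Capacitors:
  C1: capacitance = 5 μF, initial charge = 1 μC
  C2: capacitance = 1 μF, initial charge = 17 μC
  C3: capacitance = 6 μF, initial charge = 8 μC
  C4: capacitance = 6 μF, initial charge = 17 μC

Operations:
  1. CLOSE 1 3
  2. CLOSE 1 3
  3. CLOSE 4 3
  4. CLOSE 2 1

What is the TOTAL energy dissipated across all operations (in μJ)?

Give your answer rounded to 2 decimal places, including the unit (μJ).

Initial: C1(5μF, Q=1μC, V=0.20V), C2(1μF, Q=17μC, V=17.00V), C3(6μF, Q=8μC, V=1.33V), C4(6μF, Q=17μC, V=2.83V)
Op 1: CLOSE 1-3: Q_total=9.00, C_total=11.00, V=0.82; Q1=4.09, Q3=4.91; dissipated=1.752
Op 2: CLOSE 1-3: Q_total=9.00, C_total=11.00, V=0.82; Q1=4.09, Q3=4.91; dissipated=0.000
Op 3: CLOSE 4-3: Q_total=21.91, C_total=12.00, V=1.83; Q4=10.95, Q3=10.95; dissipated=6.091
Op 4: CLOSE 2-1: Q_total=21.09, C_total=6.00, V=3.52; Q2=3.52, Q1=17.58; dissipated=109.105
Total dissipated: 116.947 μJ

Answer: 116.95 μJ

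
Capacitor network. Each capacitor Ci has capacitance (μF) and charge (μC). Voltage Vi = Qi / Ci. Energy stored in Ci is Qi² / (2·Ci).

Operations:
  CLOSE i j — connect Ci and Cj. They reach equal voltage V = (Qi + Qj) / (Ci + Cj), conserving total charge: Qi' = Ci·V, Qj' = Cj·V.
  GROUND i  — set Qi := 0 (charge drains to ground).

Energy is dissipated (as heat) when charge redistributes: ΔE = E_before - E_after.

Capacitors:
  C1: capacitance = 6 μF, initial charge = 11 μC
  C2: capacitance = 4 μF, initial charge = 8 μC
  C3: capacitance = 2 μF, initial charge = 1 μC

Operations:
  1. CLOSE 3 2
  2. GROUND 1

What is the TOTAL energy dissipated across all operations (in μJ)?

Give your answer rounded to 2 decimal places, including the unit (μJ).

Answer: 11.58 μJ

Derivation:
Initial: C1(6μF, Q=11μC, V=1.83V), C2(4μF, Q=8μC, V=2.00V), C3(2μF, Q=1μC, V=0.50V)
Op 1: CLOSE 3-2: Q_total=9.00, C_total=6.00, V=1.50; Q3=3.00, Q2=6.00; dissipated=1.500
Op 2: GROUND 1: Q1=0; energy lost=10.083
Total dissipated: 11.583 μJ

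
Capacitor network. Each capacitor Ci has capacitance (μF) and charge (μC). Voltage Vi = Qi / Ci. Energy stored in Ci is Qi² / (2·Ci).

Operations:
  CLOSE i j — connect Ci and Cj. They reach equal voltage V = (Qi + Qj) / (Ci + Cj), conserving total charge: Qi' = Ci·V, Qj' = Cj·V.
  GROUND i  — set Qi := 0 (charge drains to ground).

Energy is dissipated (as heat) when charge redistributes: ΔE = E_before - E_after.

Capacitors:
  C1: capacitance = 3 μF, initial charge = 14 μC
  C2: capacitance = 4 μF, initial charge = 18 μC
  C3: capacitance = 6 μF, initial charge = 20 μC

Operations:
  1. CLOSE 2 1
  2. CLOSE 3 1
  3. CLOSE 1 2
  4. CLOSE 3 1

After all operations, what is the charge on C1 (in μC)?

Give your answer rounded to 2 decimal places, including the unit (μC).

Answer: 11.71 μC

Derivation:
Initial: C1(3μF, Q=14μC, V=4.67V), C2(4μF, Q=18μC, V=4.50V), C3(6μF, Q=20μC, V=3.33V)
Op 1: CLOSE 2-1: Q_total=32.00, C_total=7.00, V=4.57; Q2=18.29, Q1=13.71; dissipated=0.024
Op 2: CLOSE 3-1: Q_total=33.71, C_total=9.00, V=3.75; Q3=22.48, Q1=11.24; dissipated=1.533
Op 3: CLOSE 1-2: Q_total=29.52, C_total=7.00, V=4.22; Q1=12.65, Q2=16.87; dissipated=0.584
Op 4: CLOSE 3-1: Q_total=35.13, C_total=9.00, V=3.90; Q3=23.42, Q1=11.71; dissipated=0.222
Final charges: Q1=11.71, Q2=16.87, Q3=23.42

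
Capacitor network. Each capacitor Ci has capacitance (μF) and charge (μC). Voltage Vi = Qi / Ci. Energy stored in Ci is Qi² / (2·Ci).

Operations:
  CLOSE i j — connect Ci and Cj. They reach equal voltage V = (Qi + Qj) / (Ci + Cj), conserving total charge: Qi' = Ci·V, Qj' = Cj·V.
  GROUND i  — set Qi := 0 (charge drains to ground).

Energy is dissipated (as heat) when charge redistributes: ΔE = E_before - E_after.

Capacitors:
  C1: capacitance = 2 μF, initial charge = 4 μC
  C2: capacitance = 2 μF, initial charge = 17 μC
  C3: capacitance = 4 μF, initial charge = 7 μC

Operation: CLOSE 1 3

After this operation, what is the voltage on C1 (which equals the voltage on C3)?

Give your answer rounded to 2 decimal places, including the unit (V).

Initial: C1(2μF, Q=4μC, V=2.00V), C2(2μF, Q=17μC, V=8.50V), C3(4μF, Q=7μC, V=1.75V)
Op 1: CLOSE 1-3: Q_total=11.00, C_total=6.00, V=1.83; Q1=3.67, Q3=7.33; dissipated=0.042

Answer: 1.83 V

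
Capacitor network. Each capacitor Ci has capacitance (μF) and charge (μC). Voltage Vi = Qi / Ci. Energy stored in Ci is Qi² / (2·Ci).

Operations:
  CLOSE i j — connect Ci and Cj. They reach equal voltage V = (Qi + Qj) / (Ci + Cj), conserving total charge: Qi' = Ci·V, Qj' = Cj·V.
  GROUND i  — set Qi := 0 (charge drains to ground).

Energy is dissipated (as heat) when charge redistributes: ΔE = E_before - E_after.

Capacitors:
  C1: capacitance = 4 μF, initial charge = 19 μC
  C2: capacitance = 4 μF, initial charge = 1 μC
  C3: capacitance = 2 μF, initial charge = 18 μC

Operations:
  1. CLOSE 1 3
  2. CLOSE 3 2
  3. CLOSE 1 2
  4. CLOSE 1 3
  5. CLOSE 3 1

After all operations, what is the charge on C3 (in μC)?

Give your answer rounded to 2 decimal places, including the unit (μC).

Answer: 7.07 μC

Derivation:
Initial: C1(4μF, Q=19μC, V=4.75V), C2(4μF, Q=1μC, V=0.25V), C3(2μF, Q=18μC, V=9.00V)
Op 1: CLOSE 1-3: Q_total=37.00, C_total=6.00, V=6.17; Q1=24.67, Q3=12.33; dissipated=12.042
Op 2: CLOSE 3-2: Q_total=13.33, C_total=6.00, V=2.22; Q3=4.44, Q2=8.89; dissipated=23.338
Op 3: CLOSE 1-2: Q_total=33.56, C_total=8.00, V=4.19; Q1=16.78, Q2=16.78; dissipated=15.559
Op 4: CLOSE 1-3: Q_total=21.22, C_total=6.00, V=3.54; Q1=14.15, Q3=7.07; dissipated=2.593
Op 5: CLOSE 3-1: Q_total=21.22, C_total=6.00, V=3.54; Q3=7.07, Q1=14.15; dissipated=0.000
Final charges: Q1=14.15, Q2=16.78, Q3=7.07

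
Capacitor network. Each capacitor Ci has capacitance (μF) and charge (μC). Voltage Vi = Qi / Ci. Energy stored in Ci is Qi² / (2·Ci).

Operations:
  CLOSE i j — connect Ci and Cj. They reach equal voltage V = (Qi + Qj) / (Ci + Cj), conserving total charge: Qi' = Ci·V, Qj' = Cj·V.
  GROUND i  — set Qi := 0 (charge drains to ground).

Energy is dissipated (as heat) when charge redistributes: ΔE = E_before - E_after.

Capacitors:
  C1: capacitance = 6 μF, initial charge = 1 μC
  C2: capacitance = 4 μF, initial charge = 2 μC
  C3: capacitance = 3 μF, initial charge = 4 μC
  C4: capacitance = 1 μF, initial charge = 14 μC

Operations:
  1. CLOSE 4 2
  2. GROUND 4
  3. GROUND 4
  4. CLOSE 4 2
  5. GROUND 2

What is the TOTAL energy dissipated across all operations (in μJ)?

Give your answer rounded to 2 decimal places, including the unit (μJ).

Initial: C1(6μF, Q=1μC, V=0.17V), C2(4μF, Q=2μC, V=0.50V), C3(3μF, Q=4μC, V=1.33V), C4(1μF, Q=14μC, V=14.00V)
Op 1: CLOSE 4-2: Q_total=16.00, C_total=5.00, V=3.20; Q4=3.20, Q2=12.80; dissipated=72.900
Op 2: GROUND 4: Q4=0; energy lost=5.120
Op 3: GROUND 4: Q4=0; energy lost=0.000
Op 4: CLOSE 4-2: Q_total=12.80, C_total=5.00, V=2.56; Q4=2.56, Q2=10.24; dissipated=4.096
Op 5: GROUND 2: Q2=0; energy lost=13.107
Total dissipated: 95.223 μJ

Answer: 95.22 μJ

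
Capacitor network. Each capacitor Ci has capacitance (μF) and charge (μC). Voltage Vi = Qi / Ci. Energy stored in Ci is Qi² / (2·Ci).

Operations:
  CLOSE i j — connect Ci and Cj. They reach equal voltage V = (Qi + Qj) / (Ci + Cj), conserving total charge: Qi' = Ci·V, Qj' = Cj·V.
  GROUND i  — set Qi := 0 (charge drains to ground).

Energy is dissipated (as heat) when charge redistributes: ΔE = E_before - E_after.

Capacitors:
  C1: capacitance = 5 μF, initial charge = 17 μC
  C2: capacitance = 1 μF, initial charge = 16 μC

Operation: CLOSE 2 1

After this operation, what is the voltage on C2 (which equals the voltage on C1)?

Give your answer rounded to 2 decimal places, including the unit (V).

Initial: C1(5μF, Q=17μC, V=3.40V), C2(1μF, Q=16μC, V=16.00V)
Op 1: CLOSE 2-1: Q_total=33.00, C_total=6.00, V=5.50; Q2=5.50, Q1=27.50; dissipated=66.150

Answer: 5.50 V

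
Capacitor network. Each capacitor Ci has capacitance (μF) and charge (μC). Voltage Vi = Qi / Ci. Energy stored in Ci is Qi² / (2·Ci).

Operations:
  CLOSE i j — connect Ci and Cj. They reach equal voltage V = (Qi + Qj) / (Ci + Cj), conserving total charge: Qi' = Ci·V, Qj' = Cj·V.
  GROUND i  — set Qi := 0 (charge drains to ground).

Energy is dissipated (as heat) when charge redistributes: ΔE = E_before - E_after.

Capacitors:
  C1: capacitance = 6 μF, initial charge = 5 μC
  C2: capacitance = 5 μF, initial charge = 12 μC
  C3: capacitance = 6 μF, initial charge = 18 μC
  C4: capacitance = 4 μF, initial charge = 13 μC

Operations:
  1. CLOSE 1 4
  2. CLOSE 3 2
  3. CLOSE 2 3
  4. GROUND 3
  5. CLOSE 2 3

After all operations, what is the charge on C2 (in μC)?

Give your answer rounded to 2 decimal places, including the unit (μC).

Initial: C1(6μF, Q=5μC, V=0.83V), C2(5μF, Q=12μC, V=2.40V), C3(6μF, Q=18μC, V=3.00V), C4(4μF, Q=13μC, V=3.25V)
Op 1: CLOSE 1-4: Q_total=18.00, C_total=10.00, V=1.80; Q1=10.80, Q4=7.20; dissipated=7.008
Op 2: CLOSE 3-2: Q_total=30.00, C_total=11.00, V=2.73; Q3=16.36, Q2=13.64; dissipated=0.491
Op 3: CLOSE 2-3: Q_total=30.00, C_total=11.00, V=2.73; Q2=13.64, Q3=16.36; dissipated=0.000
Op 4: GROUND 3: Q3=0; energy lost=22.314
Op 5: CLOSE 2-3: Q_total=13.64, C_total=11.00, V=1.24; Q2=6.20, Q3=7.44; dissipated=10.143
Final charges: Q1=10.80, Q2=6.20, Q3=7.44, Q4=7.20

Answer: 6.20 μC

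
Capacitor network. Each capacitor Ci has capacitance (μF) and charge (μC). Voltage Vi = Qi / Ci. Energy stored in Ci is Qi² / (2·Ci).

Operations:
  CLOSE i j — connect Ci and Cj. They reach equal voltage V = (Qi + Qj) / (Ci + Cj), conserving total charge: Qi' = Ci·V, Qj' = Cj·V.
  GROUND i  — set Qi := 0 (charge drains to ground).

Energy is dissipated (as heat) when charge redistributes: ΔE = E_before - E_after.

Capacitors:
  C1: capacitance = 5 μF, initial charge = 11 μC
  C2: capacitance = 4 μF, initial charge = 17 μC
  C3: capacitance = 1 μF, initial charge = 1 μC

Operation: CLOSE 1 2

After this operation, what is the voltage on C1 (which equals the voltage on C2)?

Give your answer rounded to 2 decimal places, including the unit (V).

Answer: 3.11 V

Derivation:
Initial: C1(5μF, Q=11μC, V=2.20V), C2(4μF, Q=17μC, V=4.25V), C3(1μF, Q=1μC, V=1.00V)
Op 1: CLOSE 1-2: Q_total=28.00, C_total=9.00, V=3.11; Q1=15.56, Q2=12.44; dissipated=4.669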